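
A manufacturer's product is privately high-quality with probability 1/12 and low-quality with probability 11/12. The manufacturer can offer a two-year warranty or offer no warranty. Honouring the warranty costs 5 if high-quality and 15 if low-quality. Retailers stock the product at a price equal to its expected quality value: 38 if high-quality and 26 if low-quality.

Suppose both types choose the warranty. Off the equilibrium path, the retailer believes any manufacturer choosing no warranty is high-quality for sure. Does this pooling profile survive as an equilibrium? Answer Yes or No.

On path, the retailer holds the prior and pays 1/12·38 + 11/12·26 = 27. Off path (no warranty), believing high-quality, it pays 38.
high-quality: the warranty nets 27 − 5 = 22; no warranty nets 38. high-quality would deviate.
low-quality: the warranty nets 27 − 15 = 12; no warranty nets 38. low-quality would deviate.
A type deviates, so pooling fails.

No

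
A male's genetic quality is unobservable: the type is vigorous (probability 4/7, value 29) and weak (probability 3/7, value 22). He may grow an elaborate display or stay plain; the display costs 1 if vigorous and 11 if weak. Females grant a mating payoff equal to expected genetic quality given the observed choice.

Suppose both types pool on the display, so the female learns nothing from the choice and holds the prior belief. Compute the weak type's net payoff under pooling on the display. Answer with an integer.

Pooled mating payoff = 4/7·29 + 3/7·22 = 26.
weak pays cost 11 for the display, so net payoff = 26 − 11 = 15.

15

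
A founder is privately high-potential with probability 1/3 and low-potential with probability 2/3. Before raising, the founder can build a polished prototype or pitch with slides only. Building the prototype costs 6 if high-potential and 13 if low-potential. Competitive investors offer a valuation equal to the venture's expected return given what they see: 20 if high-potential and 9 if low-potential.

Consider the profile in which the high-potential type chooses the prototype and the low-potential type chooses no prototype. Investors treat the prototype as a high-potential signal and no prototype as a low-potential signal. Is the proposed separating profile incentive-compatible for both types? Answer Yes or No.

Under these beliefs, the prototype earns valuation 20 and no prototype earns valuation 9.
high-potential: the prototype nets 20 − 6 = 14; no prototype nets 9. high-potential prefers the prototype.
low-potential: the prototype nets 20 − 13 = 7; no prototype nets 9. low-potential prefers no prototype.
Neither type deviates, so the separating profile is an equilibrium.

Yes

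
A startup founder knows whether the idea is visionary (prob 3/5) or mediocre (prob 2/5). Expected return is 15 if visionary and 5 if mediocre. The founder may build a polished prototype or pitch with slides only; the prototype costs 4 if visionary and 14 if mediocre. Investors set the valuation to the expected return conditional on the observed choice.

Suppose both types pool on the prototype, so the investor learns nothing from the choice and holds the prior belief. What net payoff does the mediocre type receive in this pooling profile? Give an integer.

Pooled valuation = 3/5·15 + 2/5·5 = 11.
mediocre pays cost 14 for the prototype, so net payoff = 11 − 14 = -3.

-3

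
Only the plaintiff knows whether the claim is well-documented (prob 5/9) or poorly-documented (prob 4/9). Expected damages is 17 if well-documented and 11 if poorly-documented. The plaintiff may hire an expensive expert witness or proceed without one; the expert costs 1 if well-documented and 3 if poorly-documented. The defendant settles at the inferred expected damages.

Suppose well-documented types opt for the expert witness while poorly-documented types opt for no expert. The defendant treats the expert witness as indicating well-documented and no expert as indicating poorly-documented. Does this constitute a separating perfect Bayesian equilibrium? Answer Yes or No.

No

Under these beliefs, the expert witness earns settlement 17 and no expert earns settlement 11.
well-documented: the expert witness nets 17 − 1 = 16; no expert nets 11. well-documented prefers the expert witness.
poorly-documented: the expert witness nets 17 − 3 = 14; no expert nets 11. poorly-documented would deviate to the expert witness.
poorly-documented has a profitable deviation, so the profile is not an equilibrium.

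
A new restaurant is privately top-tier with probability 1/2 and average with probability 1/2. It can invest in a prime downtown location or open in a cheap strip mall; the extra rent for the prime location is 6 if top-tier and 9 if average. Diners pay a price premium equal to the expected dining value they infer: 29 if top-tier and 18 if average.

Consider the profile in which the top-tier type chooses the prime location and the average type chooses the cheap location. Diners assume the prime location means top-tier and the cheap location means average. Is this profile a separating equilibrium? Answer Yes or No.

No

Under these beliefs, the prime location earns price premium 29 and the cheap location earns price premium 18.
top-tier: the prime location nets 29 − 6 = 23; the cheap location nets 18. top-tier prefers the prime location.
average: the prime location nets 29 − 9 = 20; the cheap location nets 18. average would deviate to the prime location.
average has a profitable deviation, so the profile is not an equilibrium.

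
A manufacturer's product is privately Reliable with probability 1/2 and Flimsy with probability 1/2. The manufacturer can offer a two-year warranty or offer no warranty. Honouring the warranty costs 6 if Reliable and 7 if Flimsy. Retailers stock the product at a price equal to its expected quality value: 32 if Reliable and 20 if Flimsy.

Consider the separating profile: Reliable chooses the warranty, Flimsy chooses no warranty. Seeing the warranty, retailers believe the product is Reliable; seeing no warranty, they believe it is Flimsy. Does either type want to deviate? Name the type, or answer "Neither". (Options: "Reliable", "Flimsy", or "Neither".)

Flimsy

The warranty pays 32; no warranty pays 20.
Reliable: assigned the warranty, nets 32 − 6 = 26; deviating to no warranty nets 20.
Flimsy: assigned no warranty, nets 20; deviating to the warranty nets 32 − 7 = 25.
The Flimsy type gains 5 by deviating.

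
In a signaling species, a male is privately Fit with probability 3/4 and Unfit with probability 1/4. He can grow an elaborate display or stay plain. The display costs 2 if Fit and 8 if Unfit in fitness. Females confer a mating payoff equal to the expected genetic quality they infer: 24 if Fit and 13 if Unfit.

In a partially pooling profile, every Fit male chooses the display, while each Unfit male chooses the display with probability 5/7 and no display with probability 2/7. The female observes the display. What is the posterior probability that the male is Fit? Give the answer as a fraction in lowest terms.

21/26

P(the display) = (3/4)·1 + (1/4)·(5/7) = 13/14.
By Bayes' rule, P(Fit | the display) = (3/4) / (13/14) = 21/26.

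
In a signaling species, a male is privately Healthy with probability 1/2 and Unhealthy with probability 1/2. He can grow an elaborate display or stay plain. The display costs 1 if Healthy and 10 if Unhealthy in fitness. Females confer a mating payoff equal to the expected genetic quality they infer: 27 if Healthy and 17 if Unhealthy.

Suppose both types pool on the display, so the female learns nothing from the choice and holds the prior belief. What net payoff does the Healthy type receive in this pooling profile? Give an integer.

Pooled mating payoff = 1/2·27 + 1/2·17 = 22.
Healthy pays cost 1 for the display, so net payoff = 22 − 1 = 21.

21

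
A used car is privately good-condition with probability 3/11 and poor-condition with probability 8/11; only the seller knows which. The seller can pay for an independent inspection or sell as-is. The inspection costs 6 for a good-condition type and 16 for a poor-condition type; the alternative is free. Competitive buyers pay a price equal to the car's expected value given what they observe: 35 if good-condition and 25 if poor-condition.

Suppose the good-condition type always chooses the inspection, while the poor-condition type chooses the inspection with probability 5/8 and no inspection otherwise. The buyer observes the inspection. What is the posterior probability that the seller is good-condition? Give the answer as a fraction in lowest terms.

P(the inspection) = (3/11)·1 + (8/11)·(5/8) = 8/11.
By Bayes' rule, P(good-condition | the inspection) = (3/11) / (8/11) = 3/8.

3/8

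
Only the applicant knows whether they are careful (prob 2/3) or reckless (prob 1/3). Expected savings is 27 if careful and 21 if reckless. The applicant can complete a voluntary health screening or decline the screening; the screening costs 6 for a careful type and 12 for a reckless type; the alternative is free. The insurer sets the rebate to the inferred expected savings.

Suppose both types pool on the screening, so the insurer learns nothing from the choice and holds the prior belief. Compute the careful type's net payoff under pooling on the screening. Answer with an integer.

19

Pooled rebate = 2/3·27 + 1/3·21 = 25.
careful pays cost 6 for the screening, so net payoff = 25 − 6 = 19.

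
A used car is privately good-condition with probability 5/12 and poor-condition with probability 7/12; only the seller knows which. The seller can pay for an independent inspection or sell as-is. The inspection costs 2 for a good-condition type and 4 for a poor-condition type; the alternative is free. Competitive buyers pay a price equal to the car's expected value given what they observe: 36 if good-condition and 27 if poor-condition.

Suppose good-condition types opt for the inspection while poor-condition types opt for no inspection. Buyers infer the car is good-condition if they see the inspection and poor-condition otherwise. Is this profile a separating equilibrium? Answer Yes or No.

Under these beliefs, the inspection earns price 36 and no inspection earns price 27.
good-condition: the inspection nets 36 − 2 = 34; no inspection nets 27. good-condition prefers the inspection.
poor-condition: the inspection nets 36 − 4 = 32; no inspection nets 27. poor-condition would deviate to the inspection.
poor-condition has a profitable deviation, so the profile is not an equilibrium.

No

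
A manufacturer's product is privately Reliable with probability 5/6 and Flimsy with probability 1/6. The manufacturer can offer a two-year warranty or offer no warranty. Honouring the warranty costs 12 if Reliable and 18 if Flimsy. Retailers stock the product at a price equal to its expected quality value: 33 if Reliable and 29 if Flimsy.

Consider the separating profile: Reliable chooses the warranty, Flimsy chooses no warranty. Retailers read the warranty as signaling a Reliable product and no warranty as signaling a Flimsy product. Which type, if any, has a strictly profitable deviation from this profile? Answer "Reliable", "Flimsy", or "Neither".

The warranty pays 33; no warranty pays 29.
Reliable: assigned the warranty, nets 33 − 12 = 21; deviating to no warranty nets 29.
Flimsy: assigned no warranty, nets 29; deviating to the warranty nets 33 − 18 = 15.
The Reliable type gains 8 by deviating.

Reliable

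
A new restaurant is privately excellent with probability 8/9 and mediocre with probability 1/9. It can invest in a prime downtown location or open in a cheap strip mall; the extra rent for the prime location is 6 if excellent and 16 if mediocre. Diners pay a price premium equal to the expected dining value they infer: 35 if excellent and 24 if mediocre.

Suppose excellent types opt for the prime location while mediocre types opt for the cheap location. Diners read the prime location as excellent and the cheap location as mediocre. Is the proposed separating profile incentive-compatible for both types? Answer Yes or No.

Yes

Under these beliefs, the prime location earns price premium 35 and the cheap location earns price premium 24.
excellent: the prime location nets 35 − 6 = 29; the cheap location nets 24. excellent prefers the prime location.
mediocre: the prime location nets 35 − 16 = 19; the cheap location nets 24. mediocre prefers the cheap location.
Neither type deviates, so the separating profile is an equilibrium.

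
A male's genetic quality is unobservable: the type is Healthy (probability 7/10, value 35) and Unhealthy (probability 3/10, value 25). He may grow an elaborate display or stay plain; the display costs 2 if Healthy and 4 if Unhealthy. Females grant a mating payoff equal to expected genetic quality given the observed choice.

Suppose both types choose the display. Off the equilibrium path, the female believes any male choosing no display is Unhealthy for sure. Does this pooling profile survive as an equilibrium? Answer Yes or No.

On path, the female holds the prior and pays 7/10·35 + 3/10·25 = 32. Off path (no display), believing Unhealthy, it pays 25.
Healthy: the display nets 32 − 2 = 30; no display nets 25. Healthy stays.
Unhealthy: the display nets 32 − 4 = 28; no display nets 25. Unhealthy stays.
No type deviates, so pooling is sustained.

Yes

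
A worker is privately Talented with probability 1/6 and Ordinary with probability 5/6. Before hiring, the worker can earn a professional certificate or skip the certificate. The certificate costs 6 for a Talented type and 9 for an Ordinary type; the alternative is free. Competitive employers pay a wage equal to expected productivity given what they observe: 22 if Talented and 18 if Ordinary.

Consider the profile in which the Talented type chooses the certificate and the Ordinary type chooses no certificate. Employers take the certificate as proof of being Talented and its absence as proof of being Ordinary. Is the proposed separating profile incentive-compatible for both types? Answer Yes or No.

No

Under these beliefs, the certificate earns wage 22 and no certificate earns wage 18.
Talented: the certificate nets 22 − 6 = 16; no certificate nets 18. Talented would deviate to no certificate.
Ordinary: the certificate nets 22 − 9 = 13; no certificate nets 18. Ordinary prefers no certificate.
Talented has a profitable deviation, so the profile is not an equilibrium.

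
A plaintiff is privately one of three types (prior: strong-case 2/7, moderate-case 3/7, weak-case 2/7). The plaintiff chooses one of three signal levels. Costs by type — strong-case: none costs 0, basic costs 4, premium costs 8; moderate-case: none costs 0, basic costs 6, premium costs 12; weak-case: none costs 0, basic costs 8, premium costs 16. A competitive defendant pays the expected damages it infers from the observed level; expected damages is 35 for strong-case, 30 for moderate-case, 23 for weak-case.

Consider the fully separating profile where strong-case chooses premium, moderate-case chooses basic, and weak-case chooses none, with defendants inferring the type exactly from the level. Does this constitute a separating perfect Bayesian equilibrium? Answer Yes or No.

Separating settlements: premium → 35, basic → 30, none → 23.
strong-case (assigned premium): none: 23 − 0 = 23; basic: 30 − 4 = 26; premium: 35 − 8 = 27. strong-case stays.
moderate-case (assigned basic): none: 23 − 0 = 23; basic: 30 − 6 = 24; premium: 35 − 12 = 23. moderate-case stays.
weak-case (assigned none): none: 23 − 0 = 23; basic: 30 − 8 = 22; premium: 35 − 16 = 19. weak-case stays.
Every type prefers its assigned level; separation holds.

Yes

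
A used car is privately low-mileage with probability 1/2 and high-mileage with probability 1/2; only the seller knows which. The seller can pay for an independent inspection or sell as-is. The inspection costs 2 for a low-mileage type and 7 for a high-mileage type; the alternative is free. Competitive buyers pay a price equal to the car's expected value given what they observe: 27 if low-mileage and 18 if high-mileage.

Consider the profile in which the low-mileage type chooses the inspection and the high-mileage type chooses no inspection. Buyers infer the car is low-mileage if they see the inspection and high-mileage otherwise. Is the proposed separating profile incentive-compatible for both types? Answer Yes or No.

Under these beliefs, the inspection earns price 27 and no inspection earns price 18.
low-mileage: the inspection nets 27 − 2 = 25; no inspection nets 18. low-mileage prefers the inspection.
high-mileage: the inspection nets 27 − 7 = 20; no inspection nets 18. high-mileage would deviate to the inspection.
high-mileage has a profitable deviation, so the profile is not an equilibrium.

No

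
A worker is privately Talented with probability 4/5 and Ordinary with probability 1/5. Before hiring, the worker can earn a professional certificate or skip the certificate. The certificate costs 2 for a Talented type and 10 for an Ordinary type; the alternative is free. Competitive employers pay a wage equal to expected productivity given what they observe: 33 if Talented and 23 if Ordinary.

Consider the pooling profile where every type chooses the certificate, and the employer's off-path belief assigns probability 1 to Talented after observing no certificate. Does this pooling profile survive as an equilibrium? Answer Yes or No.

No

On path, the employer holds the prior and pays 4/5·33 + 1/5·23 = 31. Off path (no certificate), believing Talented, it pays 33.
Talented: the certificate nets 31 − 2 = 29; no certificate nets 33. Talented would deviate.
Ordinary: the certificate nets 31 − 10 = 21; no certificate nets 33. Ordinary would deviate.
A type deviates, so pooling fails.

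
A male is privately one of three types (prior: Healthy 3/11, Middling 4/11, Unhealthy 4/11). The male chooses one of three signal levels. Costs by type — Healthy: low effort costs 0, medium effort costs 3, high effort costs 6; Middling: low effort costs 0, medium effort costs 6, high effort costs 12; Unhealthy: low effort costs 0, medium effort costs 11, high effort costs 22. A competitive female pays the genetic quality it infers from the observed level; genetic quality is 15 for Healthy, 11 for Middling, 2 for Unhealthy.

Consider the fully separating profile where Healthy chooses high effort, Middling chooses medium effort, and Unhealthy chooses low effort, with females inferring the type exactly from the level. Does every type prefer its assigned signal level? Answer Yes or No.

Separating mating payoffs: high effort → 15, medium effort → 11, low effort → 2.
Healthy (assigned high effort): low effort: 2 − 0 = 2; medium effort: 11 − 3 = 8; high effort: 15 − 6 = 9. Healthy stays.
Middling (assigned medium effort): low effort: 2 − 0 = 2; medium effort: 11 − 6 = 5; high effort: 15 − 12 = 3. Middling stays.
Unhealthy (assigned low effort): low effort: 2 − 0 = 2; medium effort: 11 − 11 = 0; high effort: 15 − 22 = -7. Unhealthy stays.
Every type prefers its assigned level; separation holds.

Yes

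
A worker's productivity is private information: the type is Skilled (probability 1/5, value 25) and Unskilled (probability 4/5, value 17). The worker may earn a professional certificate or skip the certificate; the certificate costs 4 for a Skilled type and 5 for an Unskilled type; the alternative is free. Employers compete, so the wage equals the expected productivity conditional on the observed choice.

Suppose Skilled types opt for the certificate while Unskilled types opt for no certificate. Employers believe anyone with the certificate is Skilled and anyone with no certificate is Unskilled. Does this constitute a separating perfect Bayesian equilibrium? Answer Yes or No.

No

Under these beliefs, the certificate earns wage 25 and no certificate earns wage 17.
Skilled: the certificate nets 25 − 4 = 21; no certificate nets 17. Skilled prefers the certificate.
Unskilled: the certificate nets 25 − 5 = 20; no certificate nets 17. Unskilled would deviate to the certificate.
Unskilled has a profitable deviation, so the profile is not an equilibrium.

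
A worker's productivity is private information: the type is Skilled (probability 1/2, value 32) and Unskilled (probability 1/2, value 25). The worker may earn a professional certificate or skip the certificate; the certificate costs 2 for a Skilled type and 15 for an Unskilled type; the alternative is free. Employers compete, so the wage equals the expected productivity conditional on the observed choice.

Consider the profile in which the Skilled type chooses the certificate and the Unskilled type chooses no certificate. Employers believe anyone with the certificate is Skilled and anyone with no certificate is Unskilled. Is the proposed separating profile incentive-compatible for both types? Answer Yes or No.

Yes

Under these beliefs, the certificate earns wage 32 and no certificate earns wage 25.
Skilled: the certificate nets 32 − 2 = 30; no certificate nets 25. Skilled prefers the certificate.
Unskilled: the certificate nets 32 − 15 = 17; no certificate nets 25. Unskilled prefers no certificate.
Neither type deviates, so the separating profile is an equilibrium.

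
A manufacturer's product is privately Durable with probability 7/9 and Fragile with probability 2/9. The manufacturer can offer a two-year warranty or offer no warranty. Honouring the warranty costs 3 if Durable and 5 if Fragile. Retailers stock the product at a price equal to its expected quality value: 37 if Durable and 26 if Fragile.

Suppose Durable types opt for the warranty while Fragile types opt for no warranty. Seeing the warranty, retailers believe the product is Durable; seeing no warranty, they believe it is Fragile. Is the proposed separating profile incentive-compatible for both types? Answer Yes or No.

Under these beliefs, the warranty earns price 37 and no warranty earns price 26.
Durable: the warranty nets 37 − 3 = 34; no warranty nets 26. Durable prefers the warranty.
Fragile: the warranty nets 37 − 5 = 32; no warranty nets 26. Fragile would deviate to the warranty.
Fragile has a profitable deviation, so the profile is not an equilibrium.

No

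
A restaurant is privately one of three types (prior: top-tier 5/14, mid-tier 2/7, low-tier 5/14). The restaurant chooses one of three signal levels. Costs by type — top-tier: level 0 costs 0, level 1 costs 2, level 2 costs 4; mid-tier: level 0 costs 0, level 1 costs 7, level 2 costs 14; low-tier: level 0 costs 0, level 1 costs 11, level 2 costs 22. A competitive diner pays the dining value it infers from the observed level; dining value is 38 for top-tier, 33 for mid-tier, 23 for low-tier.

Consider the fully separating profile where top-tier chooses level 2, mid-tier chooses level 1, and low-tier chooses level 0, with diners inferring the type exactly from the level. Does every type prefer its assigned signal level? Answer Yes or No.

Separating price premiums: level 2 → 38, level 1 → 33, level 0 → 23.
top-tier (assigned level 2): level 0: 23 − 0 = 23; level 1: 33 − 2 = 31; level 2: 38 − 4 = 34. top-tier stays.
mid-tier (assigned level 1): level 0: 23 − 0 = 23; level 1: 33 − 7 = 26; level 2: 38 − 14 = 24. mid-tier stays.
low-tier (assigned level 0): level 0: 23 − 0 = 23; level 1: 33 − 11 = 22; level 2: 38 − 22 = 16. low-tier stays.
Every type prefers its assigned level; separation holds.

Yes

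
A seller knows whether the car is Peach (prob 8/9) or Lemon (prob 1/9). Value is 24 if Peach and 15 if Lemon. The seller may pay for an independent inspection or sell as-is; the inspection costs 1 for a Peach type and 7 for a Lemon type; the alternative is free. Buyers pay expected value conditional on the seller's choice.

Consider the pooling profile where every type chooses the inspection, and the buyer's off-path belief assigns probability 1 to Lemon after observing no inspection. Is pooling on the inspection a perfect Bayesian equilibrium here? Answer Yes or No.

Yes

On path, the buyer holds the prior and pays 8/9·24 + 1/9·15 = 23. Off path (no inspection), believing Lemon, it pays 15.
Peach: the inspection nets 23 − 1 = 22; no inspection nets 15. Peach stays.
Lemon: the inspection nets 23 − 7 = 16; no inspection nets 15. Lemon stays.
No type deviates, so pooling is sustained.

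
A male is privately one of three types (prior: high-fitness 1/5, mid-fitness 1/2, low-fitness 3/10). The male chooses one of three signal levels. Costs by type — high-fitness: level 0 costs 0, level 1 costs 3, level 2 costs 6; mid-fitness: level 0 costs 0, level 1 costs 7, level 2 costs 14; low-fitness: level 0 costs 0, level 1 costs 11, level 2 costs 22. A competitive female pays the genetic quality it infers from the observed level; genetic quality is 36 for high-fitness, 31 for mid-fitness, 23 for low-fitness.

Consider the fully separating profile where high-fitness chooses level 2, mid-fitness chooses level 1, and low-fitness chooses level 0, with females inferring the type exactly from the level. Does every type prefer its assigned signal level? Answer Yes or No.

Yes

Separating mating payoffs: level 2 → 36, level 1 → 31, level 0 → 23.
high-fitness (assigned level 2): level 0: 23 − 0 = 23; level 1: 31 − 3 = 28; level 2: 36 − 6 = 30. high-fitness stays.
mid-fitness (assigned level 1): level 0: 23 − 0 = 23; level 1: 31 − 7 = 24; level 2: 36 − 14 = 22. mid-fitness stays.
low-fitness (assigned level 0): level 0: 23 − 0 = 23; level 1: 31 − 11 = 20; level 2: 36 − 22 = 14. low-fitness stays.
Every type prefers its assigned level; separation holds.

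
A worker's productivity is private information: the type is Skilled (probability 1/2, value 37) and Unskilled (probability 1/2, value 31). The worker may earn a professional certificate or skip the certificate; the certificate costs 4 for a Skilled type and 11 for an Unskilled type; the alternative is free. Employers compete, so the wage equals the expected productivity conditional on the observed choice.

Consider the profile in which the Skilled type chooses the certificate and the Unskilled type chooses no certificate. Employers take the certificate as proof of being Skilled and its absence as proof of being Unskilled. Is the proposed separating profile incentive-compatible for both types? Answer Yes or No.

Yes

Under these beliefs, the certificate earns wage 37 and no certificate earns wage 31.
Skilled: the certificate nets 37 − 4 = 33; no certificate nets 31. Skilled prefers the certificate.
Unskilled: the certificate nets 37 − 11 = 26; no certificate nets 31. Unskilled prefers no certificate.
Neither type deviates, so the separating profile is an equilibrium.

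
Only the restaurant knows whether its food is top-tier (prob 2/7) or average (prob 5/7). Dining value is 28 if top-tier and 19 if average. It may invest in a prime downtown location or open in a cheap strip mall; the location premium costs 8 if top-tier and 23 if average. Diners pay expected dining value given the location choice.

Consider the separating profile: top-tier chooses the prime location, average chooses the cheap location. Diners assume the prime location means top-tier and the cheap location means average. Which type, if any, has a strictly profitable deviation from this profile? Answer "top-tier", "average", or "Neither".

The prime location pays 28; the cheap location pays 19.
top-tier: assigned the prime location, nets 28 − 8 = 20; deviating to the cheap location nets 19.
average: assigned the cheap location, nets 19; deviating to the prime location nets 28 − 23 = 5.
Both types strictly prefer their assigned action; no profitable deviation.

Neither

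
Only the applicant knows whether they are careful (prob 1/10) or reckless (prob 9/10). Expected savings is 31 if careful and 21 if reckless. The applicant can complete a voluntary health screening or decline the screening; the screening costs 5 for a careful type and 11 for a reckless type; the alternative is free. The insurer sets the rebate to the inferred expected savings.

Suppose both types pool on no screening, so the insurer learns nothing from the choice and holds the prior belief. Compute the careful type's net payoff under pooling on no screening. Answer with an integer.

22

Pooled rebate = 1/10·31 + 9/10·21 = 22.
careful pays no cost for no screening, so net payoff = 22.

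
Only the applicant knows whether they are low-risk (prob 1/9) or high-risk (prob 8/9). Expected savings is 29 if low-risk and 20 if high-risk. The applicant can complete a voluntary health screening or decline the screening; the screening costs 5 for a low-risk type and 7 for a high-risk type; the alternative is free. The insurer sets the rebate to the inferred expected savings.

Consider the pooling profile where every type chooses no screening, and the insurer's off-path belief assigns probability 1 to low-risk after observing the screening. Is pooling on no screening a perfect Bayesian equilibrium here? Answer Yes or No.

On path, the insurer holds the prior and pays 1/9·29 + 8/9·20 = 21. Off path (the screening), believing low-risk, it pays 29.
low-risk: no screening nets 21; the screening nets 29 − 5 = 24. low-risk would deviate.
high-risk: no screening nets 21; the screening nets 29 − 7 = 22. high-risk would deviate.
A type deviates, so pooling fails.

No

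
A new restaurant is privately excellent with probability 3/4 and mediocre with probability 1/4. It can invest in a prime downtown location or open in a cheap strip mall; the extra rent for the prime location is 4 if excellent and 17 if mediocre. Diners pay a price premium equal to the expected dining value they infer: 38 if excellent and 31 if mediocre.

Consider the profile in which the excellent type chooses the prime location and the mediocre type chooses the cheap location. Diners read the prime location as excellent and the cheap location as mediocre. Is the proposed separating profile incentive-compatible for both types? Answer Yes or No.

Under these beliefs, the prime location earns price premium 38 and the cheap location earns price premium 31.
excellent: the prime location nets 38 − 4 = 34; the cheap location nets 31. excellent prefers the prime location.
mediocre: the prime location nets 38 − 17 = 21; the cheap location nets 31. mediocre prefers the cheap location.
Neither type deviates, so the separating profile is an equilibrium.

Yes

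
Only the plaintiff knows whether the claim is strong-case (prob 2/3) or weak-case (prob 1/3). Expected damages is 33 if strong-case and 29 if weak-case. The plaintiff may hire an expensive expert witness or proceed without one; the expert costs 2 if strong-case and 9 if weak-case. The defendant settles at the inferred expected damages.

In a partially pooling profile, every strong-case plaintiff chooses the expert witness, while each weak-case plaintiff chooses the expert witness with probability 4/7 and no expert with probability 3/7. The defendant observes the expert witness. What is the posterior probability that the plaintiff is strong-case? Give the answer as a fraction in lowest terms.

P(the expert witness) = (2/3)·1 + (1/3)·(4/7) = 6/7.
By Bayes' rule, P(strong-case | the expert witness) = (2/3) / (6/7) = 7/9.

7/9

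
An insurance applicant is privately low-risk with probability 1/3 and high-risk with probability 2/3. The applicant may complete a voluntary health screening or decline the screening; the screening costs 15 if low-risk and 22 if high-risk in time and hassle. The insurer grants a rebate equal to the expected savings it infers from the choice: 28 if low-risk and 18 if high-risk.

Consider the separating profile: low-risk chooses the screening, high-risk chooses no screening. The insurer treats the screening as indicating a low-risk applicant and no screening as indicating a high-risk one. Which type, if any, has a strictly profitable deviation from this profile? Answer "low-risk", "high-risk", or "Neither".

low-risk

The screening pays 28; no screening pays 18.
low-risk: assigned the screening, nets 28 − 15 = 13; deviating to no screening nets 18.
high-risk: assigned no screening, nets 18; deviating to the screening nets 28 − 22 = 6.
The low-risk type gains 5 by deviating.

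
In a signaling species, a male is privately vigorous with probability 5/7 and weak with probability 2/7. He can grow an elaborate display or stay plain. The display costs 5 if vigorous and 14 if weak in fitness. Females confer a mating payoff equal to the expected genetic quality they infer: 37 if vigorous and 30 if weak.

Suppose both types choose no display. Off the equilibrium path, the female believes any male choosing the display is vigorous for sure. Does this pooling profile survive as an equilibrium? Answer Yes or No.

On path, the female holds the prior and pays 5/7·37 + 2/7·30 = 35. Off path (the display), believing vigorous, it pays 37.
vigorous: no display nets 35; the display nets 37 − 5 = 32. vigorous stays.
weak: no display nets 35; the display nets 37 − 14 = 23. weak stays.
No type deviates, so pooling is sustained.

Yes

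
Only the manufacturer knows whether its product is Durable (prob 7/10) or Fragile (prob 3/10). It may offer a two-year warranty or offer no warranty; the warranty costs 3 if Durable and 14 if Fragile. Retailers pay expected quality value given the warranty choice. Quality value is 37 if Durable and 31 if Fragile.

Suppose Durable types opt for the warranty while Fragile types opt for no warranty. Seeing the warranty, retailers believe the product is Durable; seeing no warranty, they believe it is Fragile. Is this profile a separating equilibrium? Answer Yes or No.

Yes

Under these beliefs, the warranty earns price 37 and no warranty earns price 31.
Durable: the warranty nets 37 − 3 = 34; no warranty nets 31. Durable prefers the warranty.
Fragile: the warranty nets 37 − 14 = 23; no warranty nets 31. Fragile prefers no warranty.
Neither type deviates, so the separating profile is an equilibrium.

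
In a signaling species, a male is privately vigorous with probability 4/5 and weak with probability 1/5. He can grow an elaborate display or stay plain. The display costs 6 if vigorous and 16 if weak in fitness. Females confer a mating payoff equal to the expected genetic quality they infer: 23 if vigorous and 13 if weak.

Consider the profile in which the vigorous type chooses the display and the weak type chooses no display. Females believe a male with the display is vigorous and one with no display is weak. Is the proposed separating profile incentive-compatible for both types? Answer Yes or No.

Under these beliefs, the display earns mating payoff 23 and no display earns mating payoff 13.
vigorous: the display nets 23 − 6 = 17; no display nets 13. vigorous prefers the display.
weak: the display nets 23 − 16 = 7; no display nets 13. weak prefers no display.
Neither type deviates, so the separating profile is an equilibrium.

Yes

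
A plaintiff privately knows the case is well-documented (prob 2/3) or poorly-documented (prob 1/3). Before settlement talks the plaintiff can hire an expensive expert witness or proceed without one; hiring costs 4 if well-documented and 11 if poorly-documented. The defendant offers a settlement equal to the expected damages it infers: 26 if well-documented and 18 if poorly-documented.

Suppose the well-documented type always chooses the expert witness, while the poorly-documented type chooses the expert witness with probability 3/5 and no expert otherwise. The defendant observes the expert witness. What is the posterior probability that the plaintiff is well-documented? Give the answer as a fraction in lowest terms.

P(the expert witness) = (2/3)·1 + (1/3)·(3/5) = 13/15.
By Bayes' rule, P(well-documented | the expert witness) = (2/3) / (13/15) = 10/13.

10/13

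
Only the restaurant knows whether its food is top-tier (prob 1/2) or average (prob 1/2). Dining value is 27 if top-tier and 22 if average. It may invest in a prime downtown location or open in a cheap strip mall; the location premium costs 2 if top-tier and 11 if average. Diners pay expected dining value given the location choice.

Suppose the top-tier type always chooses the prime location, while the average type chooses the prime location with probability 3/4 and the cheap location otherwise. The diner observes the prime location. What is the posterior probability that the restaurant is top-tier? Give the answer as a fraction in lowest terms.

4/7

P(the prime location) = (1/2)·1 + (1/2)·(3/4) = 7/8.
By Bayes' rule, P(top-tier | the prime location) = (1/2) / (7/8) = 4/7.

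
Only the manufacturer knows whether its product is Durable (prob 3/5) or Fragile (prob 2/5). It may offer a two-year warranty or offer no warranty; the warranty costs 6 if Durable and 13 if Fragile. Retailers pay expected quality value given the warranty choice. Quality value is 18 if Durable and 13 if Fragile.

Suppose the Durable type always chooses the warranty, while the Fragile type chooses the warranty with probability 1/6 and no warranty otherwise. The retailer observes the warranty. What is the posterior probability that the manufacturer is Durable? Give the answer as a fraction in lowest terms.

9/10

P(the warranty) = (3/5)·1 + (2/5)·(1/6) = 2/3.
By Bayes' rule, P(Durable | the warranty) = (3/5) / (2/3) = 9/10.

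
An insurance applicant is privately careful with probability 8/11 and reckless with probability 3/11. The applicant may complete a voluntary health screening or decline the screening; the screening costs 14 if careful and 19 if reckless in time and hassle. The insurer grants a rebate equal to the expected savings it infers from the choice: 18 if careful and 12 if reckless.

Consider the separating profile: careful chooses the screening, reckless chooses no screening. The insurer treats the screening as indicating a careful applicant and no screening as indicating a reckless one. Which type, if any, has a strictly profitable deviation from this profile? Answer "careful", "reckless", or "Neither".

careful

The screening pays 18; no screening pays 12.
careful: assigned the screening, nets 18 − 14 = 4; deviating to no screening nets 12.
reckless: assigned no screening, nets 12; deviating to the screening nets 18 − 19 = -1.
The careful type gains 8 by deviating.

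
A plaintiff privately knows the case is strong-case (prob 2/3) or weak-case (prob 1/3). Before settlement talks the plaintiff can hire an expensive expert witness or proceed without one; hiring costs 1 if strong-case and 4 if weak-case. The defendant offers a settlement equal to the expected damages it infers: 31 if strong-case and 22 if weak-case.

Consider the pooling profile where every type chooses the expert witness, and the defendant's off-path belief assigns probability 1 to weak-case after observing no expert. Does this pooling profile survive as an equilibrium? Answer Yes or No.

Yes

On path, the defendant holds the prior and pays 2/3·31 + 1/3·22 = 28. Off path (no expert), believing weak-case, it pays 22.
strong-case: the expert witness nets 28 − 1 = 27; no expert nets 22. strong-case stays.
weak-case: the expert witness nets 28 − 4 = 24; no expert nets 22. weak-case stays.
No type deviates, so pooling is sustained.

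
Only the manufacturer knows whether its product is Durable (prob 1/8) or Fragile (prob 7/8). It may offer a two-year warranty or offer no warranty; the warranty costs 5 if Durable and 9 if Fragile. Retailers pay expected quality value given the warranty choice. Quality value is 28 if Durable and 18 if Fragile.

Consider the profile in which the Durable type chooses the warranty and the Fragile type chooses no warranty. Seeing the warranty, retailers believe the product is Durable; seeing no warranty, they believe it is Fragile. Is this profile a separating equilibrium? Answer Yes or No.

No

Under these beliefs, the warranty earns price 28 and no warranty earns price 18.
Durable: the warranty nets 28 − 5 = 23; no warranty nets 18. Durable prefers the warranty.
Fragile: the warranty nets 28 − 9 = 19; no warranty nets 18. Fragile would deviate to the warranty.
Fragile has a profitable deviation, so the profile is not an equilibrium.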